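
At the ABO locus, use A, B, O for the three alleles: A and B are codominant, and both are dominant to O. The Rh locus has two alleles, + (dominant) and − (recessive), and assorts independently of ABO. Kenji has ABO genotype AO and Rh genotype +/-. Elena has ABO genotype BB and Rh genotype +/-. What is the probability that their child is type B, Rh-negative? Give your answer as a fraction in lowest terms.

ABO cross AO × BB → offspring phenotypes: 1/2 B, 1/2 AB.
Rh cross +/- × +/- → 3/4 Rh+, 1/4 Rh-.
Independent loci: P(type B, Rh-negative) = 1/2 × 1/4 = 1/8.

1/8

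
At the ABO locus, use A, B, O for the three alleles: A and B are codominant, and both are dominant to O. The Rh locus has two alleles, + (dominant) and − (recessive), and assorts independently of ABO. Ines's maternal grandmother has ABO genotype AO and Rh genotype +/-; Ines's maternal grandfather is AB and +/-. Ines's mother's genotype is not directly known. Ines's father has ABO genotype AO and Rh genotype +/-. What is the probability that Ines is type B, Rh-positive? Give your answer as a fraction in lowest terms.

3/32

Ines's mother's ABO genotype from AO × AB: 1/4 AA, 1/4 AB, 1/4 AO, 1/4 BO.
Crossing each possibility with the father AO and summing P(type B): 1/4·0 + 1/4·1/4 + 1/4·0 + 1/4·1/4 = 1/8.
Similarly for Rh via the mother's Rh distribution: P(Rh+) = 3/4.
Independent loci: 1/8 × 3/4 = 3/32.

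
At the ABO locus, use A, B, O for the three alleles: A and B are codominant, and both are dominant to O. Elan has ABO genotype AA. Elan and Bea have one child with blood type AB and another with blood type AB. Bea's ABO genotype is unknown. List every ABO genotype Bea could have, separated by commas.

For each candidate genotype of Bea, check whether crossing it with AA can produce every observed child phenotype.
  AA → possible child types {A} ✗
  AB → possible child types {A, AB} ✓
  AO → possible child types {A} ✗
  BB → possible child types {AB} ✓
  BO → possible child types {A, AB} ✓
  OO → possible child types {A} ✗

AB, BB, BO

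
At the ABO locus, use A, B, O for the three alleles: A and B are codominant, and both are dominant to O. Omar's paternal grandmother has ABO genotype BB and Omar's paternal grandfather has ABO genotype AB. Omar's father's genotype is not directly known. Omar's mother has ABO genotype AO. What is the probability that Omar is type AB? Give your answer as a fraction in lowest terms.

Omar's father's ABO genotype from BB × AB: 1/2 AB, 1/2 BB.
Crossing each possibility with the mother AO and summing P(type AB): 1/2·1/4 + 1/2·1/2 = 3/8.

3/8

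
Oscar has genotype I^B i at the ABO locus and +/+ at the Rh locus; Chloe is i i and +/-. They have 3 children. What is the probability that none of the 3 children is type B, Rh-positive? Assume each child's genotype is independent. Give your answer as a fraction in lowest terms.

ABO cross I^B i × i i → 1/2 O, 1/2 B.
Rh cross +/+ × +/- → 1 Rh+; so P(type B, Rh-positive) = 1/2 × 1 = 1/2 per child.
P(not type B, Rh-positive) = 1/2 for one child; (1/2)^3 = 1/8.

1/8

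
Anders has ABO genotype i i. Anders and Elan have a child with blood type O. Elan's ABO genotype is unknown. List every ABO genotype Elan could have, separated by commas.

I^A i, I^B i, i i

For each candidate genotype of Elan, check whether crossing it with i i can produce every observed child phenotype.
  I^A I^A → possible child types {A} ✗
  I^A I^B → possible child types {A, B} ✗
  I^A i → possible child types {O, A} ✓
  I^B I^B → possible child types {B} ✗
  I^B i → possible child types {O, B} ✓
  i i → possible child types {O} ✓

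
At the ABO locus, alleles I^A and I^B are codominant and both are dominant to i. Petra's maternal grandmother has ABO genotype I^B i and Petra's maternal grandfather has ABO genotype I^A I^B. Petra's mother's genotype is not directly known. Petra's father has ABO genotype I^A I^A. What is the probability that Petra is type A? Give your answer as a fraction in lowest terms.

Petra's mother's ABO genotype from I^B i × I^A I^B: 1/4 I^A I^B, 1/4 I^A i, 1/4 I^B I^B, 1/4 I^B i.
Crossing each possibility with the father I^A I^A and summing P(type A): 1/4·1/2 + 1/4·1 + 1/4·0 + 1/4·1/2 = 1/2.

1/2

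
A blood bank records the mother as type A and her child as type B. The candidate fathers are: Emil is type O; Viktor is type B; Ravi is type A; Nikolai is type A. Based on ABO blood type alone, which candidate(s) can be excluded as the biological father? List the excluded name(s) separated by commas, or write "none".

A candidate is excluded only if no genotype consistent with his phenotype could produce a type B child with a type A mother.
Emil (type O): no genotype consistent with that phenotype can produce a type-B child with a type-A mother.
Ravi (type A): no genotype consistent with that phenotype can produce a type-B child with a type-A mother.
Nikolai (type A): no genotype consistent with that phenotype can produce a type-B child with a type-A mother.

Emil, Ravi, Nikolai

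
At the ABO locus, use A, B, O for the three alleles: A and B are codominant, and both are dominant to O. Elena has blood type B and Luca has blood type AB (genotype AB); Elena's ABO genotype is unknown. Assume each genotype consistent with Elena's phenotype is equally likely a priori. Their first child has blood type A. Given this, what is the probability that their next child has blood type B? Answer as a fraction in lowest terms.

Possible genotypes: Elena ∈ {BB, BO}; Luca ∈ {AB}.
Weight each parental genotype pair by prior × P(type-A child):
  BO × AB: posterior weight 1; P(next child type B) = 1/2.
Weighted sum = 1/2.

1/2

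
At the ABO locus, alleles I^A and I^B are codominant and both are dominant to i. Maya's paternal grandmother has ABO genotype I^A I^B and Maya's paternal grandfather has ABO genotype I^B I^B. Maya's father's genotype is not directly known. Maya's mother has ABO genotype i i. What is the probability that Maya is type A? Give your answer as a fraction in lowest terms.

1/4

Maya's father's ABO genotype from I^A I^B × I^B I^B: 1/2 I^A I^B, 1/2 I^B I^B.
Crossing each possibility with the mother i i and summing P(type A): 1/2·1/2 + 1/2·0 = 1/4.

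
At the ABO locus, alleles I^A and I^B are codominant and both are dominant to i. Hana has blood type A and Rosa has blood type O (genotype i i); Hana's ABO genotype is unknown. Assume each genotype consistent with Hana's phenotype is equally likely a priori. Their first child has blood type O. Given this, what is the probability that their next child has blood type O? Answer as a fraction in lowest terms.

Possible genotypes: Hana ∈ {I^A I^A, I^A i}; Rosa ∈ {i i}.
Weight each parental genotype pair by prior × P(type-O child):
  I^A i × i i: posterior weight 1; P(next child type O) = 1/2.
Weighted sum = 1/2.

1/2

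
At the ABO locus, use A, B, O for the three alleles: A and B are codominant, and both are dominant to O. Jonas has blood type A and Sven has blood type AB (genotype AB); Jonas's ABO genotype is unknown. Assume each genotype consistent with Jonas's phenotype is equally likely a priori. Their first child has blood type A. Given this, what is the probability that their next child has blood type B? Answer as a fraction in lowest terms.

1/8

Possible genotypes: Jonas ∈ {AA, AO}; Sven ∈ {AB}.
Weight each parental genotype pair by prior × P(type-A child):
  AA × AB: posterior weight 1/2; P(next child type B) = 0.
  AO × AB: posterior weight 1/2; P(next child type B) = 1/4.
Weighted sum = 1/8.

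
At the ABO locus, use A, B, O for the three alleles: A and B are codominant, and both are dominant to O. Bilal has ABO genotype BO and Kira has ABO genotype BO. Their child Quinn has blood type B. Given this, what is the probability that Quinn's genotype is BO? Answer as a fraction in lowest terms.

2/3

Cross BO × BO → 1/4 BB, 1/2 BO, 1/4 OO.
Type-B genotypes among offspring: BB (1/4), BO (1/2); total 3/4.
P(BO | type B) = (1/2) / (3/4) = 2/3.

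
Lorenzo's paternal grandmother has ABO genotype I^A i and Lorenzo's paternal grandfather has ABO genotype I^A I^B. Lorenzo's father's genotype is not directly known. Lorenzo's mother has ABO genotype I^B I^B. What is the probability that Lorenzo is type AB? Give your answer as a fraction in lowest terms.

Lorenzo's father's ABO genotype from I^A i × I^A I^B: 1/4 I^A I^A, 1/4 I^A I^B, 1/4 I^A i, 1/4 I^B i.
Crossing each possibility with the mother I^B I^B and summing P(type AB): 1/4·1 + 1/4·1/2 + 1/4·1/2 + 1/4·0 = 1/2.

1/2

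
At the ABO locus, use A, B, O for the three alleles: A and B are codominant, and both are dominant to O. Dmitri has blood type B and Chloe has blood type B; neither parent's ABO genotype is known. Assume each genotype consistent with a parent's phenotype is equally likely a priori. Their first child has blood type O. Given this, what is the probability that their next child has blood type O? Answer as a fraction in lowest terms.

Possible genotypes: Dmitri ∈ {BB, BO}; Chloe ∈ {BB, BO}.
Weight each parental genotype pair by prior × P(type-O child):
  BO × BO: posterior weight 1; P(next child type O) = 1/4.
Weighted sum = 1/4.

1/4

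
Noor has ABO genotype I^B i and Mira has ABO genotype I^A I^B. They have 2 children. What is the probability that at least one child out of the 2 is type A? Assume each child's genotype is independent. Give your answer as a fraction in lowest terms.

7/16

ABO cross I^B i × I^A I^B → 1/4 A, 1/2 B, 1/4 AB.
So P(type A) = 1/4 per child.
P(none) = (3/4)^2 = 9/16; P(at least one) = 1 − 9/16 = 7/16.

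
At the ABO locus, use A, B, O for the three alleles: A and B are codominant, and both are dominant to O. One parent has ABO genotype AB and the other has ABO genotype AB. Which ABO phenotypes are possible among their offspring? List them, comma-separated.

Gametes from AB × AB give offspring ABO genotypes AA, AB, BB, i.e. phenotypes A, B, AB.

A, B, AB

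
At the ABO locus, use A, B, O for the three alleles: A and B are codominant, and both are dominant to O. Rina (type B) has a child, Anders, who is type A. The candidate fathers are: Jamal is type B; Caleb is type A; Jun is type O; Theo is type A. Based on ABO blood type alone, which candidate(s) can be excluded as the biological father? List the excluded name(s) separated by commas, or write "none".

A candidate is excluded only if no genotype consistent with his phenotype could produce a type A child with a type B mother.
Jamal (type B): no genotype consistent with that phenotype can produce a type-A child with a type-B mother.
Jun (type O): no genotype consistent with that phenotype can produce a type-A child with a type-B mother.

Jamal, Jun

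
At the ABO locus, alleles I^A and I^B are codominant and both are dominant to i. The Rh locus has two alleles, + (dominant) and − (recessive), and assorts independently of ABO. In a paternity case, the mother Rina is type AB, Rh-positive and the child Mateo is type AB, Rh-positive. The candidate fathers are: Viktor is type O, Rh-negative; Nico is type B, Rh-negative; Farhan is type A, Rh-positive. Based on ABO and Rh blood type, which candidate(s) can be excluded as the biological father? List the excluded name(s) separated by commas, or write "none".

A candidate is excluded only if no genotype consistent with his phenotype could produce a type AB, Rh-positive child with a type AB, Rh-positive mother.
Viktor (type O, Rh-): no genotype consistent with that phenotype can produce a type-AB Rh+ child with a type-AB mother.

Viktor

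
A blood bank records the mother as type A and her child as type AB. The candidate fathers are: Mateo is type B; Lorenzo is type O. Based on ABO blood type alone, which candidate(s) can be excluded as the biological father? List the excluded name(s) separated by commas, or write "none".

A candidate is excluded only if no genotype consistent with his phenotype could produce a type AB child with a type A mother.
Lorenzo (type O): no genotype consistent with that phenotype can produce a type-AB child with a type-A mother.

Lorenzo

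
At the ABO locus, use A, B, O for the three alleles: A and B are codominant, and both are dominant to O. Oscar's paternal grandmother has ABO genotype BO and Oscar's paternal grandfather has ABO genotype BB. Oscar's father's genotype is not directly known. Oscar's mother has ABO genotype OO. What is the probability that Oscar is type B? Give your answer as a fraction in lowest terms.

3/4

Oscar's father's ABO genotype from BO × BB: 1/2 BB, 1/2 BO.
Crossing each possibility with the mother OO and summing P(type B): 1/2·1 + 1/2·1/2 = 3/4.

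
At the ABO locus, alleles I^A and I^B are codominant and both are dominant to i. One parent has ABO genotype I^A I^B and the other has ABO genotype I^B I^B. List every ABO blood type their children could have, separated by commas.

Gametes from I^A I^B × I^B I^B give offspring ABO genotypes I^A I^B, I^B I^B, i.e. phenotypes B, AB.

B, AB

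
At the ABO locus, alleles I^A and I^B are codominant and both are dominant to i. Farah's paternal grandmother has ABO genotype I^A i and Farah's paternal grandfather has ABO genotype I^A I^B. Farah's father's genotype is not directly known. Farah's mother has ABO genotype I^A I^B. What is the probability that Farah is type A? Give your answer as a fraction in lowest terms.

3/8

Farah's father's ABO genotype from I^A i × I^A I^B: 1/4 I^A I^A, 1/4 I^A I^B, 1/4 I^A i, 1/4 I^B i.
Crossing each possibility with the mother I^A I^B and summing P(type A): 1/4·1/2 + 1/4·1/4 + 1/4·1/2 + 1/4·1/4 = 3/8.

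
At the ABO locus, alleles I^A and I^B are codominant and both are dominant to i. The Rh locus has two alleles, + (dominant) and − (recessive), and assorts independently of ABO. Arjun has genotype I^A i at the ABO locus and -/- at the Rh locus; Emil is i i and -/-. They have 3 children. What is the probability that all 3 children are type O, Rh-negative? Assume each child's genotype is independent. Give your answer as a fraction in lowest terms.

ABO cross I^A i × i i → 1/2 O, 1/2 A.
Rh cross -/- × -/- → 1 Rh-; so P(type O, Rh-negative) = 1/2 × 1 = 1/2 per child.
All 3 independent: (1/2)^3 = 1/8.

1/8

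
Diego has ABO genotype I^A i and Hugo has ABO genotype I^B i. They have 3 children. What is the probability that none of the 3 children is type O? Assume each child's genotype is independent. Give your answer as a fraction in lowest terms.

27/64

ABO cross I^A i × I^B i → 1/4 O, 1/4 A, 1/4 B, 1/4 AB.
So P(type O) = 1/4 per child.
P(not type O) = 3/4 for one child; (3/4)^3 = 27/64.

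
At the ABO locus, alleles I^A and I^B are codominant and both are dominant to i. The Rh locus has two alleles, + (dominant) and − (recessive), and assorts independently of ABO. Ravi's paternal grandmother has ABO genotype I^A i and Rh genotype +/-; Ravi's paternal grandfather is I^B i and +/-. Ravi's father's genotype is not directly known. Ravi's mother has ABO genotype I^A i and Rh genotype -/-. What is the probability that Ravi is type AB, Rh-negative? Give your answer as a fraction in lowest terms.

1/16

Ravi's father's ABO genotype from I^A i × I^B i: 1/4 I^A I^B, 1/4 I^A i, 1/4 I^B i, 1/4 i i.
Crossing each possibility with the mother I^A i and summing P(type AB): 1/4·1/4 + 1/4·0 + 1/4·1/4 + 1/4·0 = 1/8.
Similarly for Rh via the father's Rh distribution: P(Rh-) = 1/2.
Independent loci: 1/8 × 1/2 = 1/16.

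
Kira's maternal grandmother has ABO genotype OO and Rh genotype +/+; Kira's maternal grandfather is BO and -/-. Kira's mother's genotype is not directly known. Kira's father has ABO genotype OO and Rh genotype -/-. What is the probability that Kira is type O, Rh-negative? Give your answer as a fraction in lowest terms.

3/8

Kira's mother's ABO genotype from OO × BO: 1/2 BO, 1/2 OO.
Crossing each possibility with the father OO and summing P(type O): 1/2·1/2 + 1/2·1 = 3/4.
Similarly for Rh via the mother's Rh distribution: P(Rh-) = 1/2.
Independent loci: 3/4 × 1/2 = 3/8.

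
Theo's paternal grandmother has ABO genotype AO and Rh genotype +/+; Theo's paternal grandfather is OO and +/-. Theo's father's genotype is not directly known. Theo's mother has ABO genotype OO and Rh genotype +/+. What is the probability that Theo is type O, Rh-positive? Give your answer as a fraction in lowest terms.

3/4

Theo's father's ABO genotype from AO × OO: 1/2 AO, 1/2 OO.
Crossing each possibility with the mother OO and summing P(type O): 1/2·1/2 + 1/2·1 = 3/4.
Similarly for Rh via the father's Rh distribution: P(Rh+) = 1.
Independent loci: 3/4 × 1 = 3/4.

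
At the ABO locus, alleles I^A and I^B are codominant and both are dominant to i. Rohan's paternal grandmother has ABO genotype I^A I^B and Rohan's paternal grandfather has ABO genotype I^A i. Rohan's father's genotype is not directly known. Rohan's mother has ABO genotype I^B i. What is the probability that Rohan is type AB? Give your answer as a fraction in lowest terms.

Rohan's father's ABO genotype from I^A I^B × I^A i: 1/4 I^A I^A, 1/4 I^A I^B, 1/4 I^A i, 1/4 I^B i.
Crossing each possibility with the mother I^B i and summing P(type AB): 1/4·1/2 + 1/4·1/4 + 1/4·1/4 + 1/4·0 = 1/4.

1/4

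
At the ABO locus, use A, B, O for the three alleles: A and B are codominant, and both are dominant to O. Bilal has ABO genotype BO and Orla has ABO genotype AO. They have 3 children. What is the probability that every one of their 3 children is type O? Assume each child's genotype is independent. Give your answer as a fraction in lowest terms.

ABO cross BO × AO → 1/4 O, 1/4 A, 1/4 B, 1/4 AB.
So P(type O) = 1/4 per child.
All 3 independent: (1/4)^3 = 1/64.

1/64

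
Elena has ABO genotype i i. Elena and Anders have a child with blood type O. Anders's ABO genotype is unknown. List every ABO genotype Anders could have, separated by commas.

I^A i, I^B i, i i

For each candidate genotype of Anders, check whether crossing it with i i can produce every observed child phenotype.
  I^A I^A → possible child types {A} ✗
  I^A I^B → possible child types {A, B} ✗
  I^A i → possible child types {O, A} ✓
  I^B I^B → possible child types {B} ✗
  I^B i → possible child types {O, B} ✓
  i i → possible child types {O} ✓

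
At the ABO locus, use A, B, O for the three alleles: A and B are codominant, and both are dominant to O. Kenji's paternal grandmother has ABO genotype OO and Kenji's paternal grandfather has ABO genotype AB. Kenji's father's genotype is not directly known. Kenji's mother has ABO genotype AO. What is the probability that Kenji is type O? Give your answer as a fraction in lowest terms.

1/4

Kenji's father's ABO genotype from OO × AB: 1/2 AO, 1/2 BO.
Crossing each possibility with the mother AO and summing P(type O): 1/2·1/4 + 1/2·1/4 = 1/4.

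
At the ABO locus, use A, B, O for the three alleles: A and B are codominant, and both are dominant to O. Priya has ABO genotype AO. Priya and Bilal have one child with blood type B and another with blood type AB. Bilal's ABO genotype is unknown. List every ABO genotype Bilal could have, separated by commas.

AB, BB, BO

For each candidate genotype of Bilal, check whether crossing it with AO can produce every observed child phenotype.
  AA → possible child types {A} ✗
  AB → possible child types {A, B, AB} ✓
  AO → possible child types {O, A} ✗
  BB → possible child types {B, AB} ✓
  BO → possible child types {O, A, B, AB} ✓
  OO → possible child types {O, A} ✗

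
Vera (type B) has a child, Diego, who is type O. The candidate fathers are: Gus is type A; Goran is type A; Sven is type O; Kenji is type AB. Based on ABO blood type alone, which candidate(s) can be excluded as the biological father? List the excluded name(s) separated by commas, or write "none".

A candidate is excluded only if no genotype consistent with his phenotype could produce a type O child with a type B mother.
Kenji (type AB): no genotype consistent with that phenotype can produce a type-O child with a type-B mother.

Kenji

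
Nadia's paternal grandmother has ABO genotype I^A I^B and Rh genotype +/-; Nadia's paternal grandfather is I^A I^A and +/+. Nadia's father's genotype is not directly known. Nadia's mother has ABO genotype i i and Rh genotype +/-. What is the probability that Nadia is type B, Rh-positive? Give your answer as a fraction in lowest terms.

7/32

Nadia's father's ABO genotype from I^A I^B × I^A I^A: 1/2 I^A I^A, 1/2 I^A I^B.
Crossing each possibility with the mother i i and summing P(type B): 1/2·0 + 1/2·1/2 = 1/4.
Similarly for Rh via the father's Rh distribution: P(Rh+) = 7/8.
Independent loci: 1/4 × 7/8 = 7/32.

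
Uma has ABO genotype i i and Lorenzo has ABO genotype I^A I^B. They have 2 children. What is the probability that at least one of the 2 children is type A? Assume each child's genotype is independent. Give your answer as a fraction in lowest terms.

3/4

ABO cross i i × I^A I^B → 1/2 A, 1/2 B.
So P(type A) = 1/2 per child.
P(none) = (1/2)^2 = 1/4; P(at least one) = 1 − 1/4 = 3/4.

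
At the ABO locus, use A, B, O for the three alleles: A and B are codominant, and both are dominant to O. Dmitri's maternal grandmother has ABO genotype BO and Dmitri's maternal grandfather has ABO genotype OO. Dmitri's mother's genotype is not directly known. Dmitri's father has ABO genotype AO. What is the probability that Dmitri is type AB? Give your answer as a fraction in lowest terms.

Dmitri's mother's ABO genotype from BO × OO: 1/2 BO, 1/2 OO.
Crossing each possibility with the father AO and summing P(type AB): 1/2·1/4 + 1/2·0 = 1/8.

1/8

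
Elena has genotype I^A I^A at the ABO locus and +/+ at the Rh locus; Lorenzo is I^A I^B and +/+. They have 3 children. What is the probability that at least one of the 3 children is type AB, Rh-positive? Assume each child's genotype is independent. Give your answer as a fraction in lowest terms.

ABO cross I^A I^A × I^A I^B → 1/2 A, 1/2 AB.
Rh cross +/+ × +/+ → 1 Rh+; so P(type AB, Rh-positive) = 1/2 × 1 = 1/2 per child.
P(none) = (1/2)^3 = 1/8; P(at least one) = 1 − 1/8 = 7/8.

7/8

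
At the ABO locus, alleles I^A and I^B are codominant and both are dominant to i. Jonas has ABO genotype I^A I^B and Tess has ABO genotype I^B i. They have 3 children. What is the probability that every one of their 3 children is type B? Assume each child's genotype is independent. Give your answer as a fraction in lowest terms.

ABO cross I^A I^B × I^B i → 1/4 A, 1/2 B, 1/4 AB.
So P(type B) = 1/2 per child.
All 3 independent: (1/2)^3 = 1/8.

1/8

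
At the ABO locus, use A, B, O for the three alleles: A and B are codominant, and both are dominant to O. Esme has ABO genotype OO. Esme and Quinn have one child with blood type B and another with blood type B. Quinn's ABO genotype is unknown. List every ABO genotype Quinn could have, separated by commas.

For each candidate genotype of Quinn, check whether crossing it with OO can produce every observed child phenotype.
  AA → possible child types {A} ✗
  AB → possible child types {A, B} ✓
  AO → possible child types {O, A} ✗
  BB → possible child types {B} ✓
  BO → possible child types {O, B} ✓
  OO → possible child types {O} ✗

AB, BB, BO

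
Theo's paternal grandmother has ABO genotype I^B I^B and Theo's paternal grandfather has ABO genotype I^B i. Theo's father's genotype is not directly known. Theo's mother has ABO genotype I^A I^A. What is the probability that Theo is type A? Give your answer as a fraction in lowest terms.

Theo's father's ABO genotype from I^B I^B × I^B i: 1/2 I^B I^B, 1/2 I^B i.
Crossing each possibility with the mother I^A I^A and summing P(type A): 1/2·0 + 1/2·1/2 = 1/4.

1/4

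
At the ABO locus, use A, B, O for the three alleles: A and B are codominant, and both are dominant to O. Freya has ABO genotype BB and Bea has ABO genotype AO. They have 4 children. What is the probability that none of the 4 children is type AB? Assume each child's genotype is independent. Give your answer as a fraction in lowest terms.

1/16

ABO cross BB × AO → 1/2 B, 1/2 AB.
So P(type AB) = 1/2 per child.
P(not type AB) = 1/2 for one child; (1/2)^4 = 1/16.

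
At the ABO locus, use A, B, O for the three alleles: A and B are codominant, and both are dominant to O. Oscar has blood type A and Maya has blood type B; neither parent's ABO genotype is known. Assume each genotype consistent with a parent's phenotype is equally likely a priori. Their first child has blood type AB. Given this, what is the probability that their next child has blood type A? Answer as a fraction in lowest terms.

Possible genotypes: Oscar ∈ {AA, AO}; Maya ∈ {BB, BO}.
Weight each parental genotype pair by prior × P(type-AB child):
  AA × BB: posterior weight 4/9; P(next child type A) = 0.
  AA × BO: posterior weight 2/9; P(next child type A) = 1/2.
  AO × BB: posterior weight 2/9; P(next child type A) = 0.
  AO × BO: posterior weight 1/9; P(next child type A) = 1/4.
Weighted sum = 5/36.

5/36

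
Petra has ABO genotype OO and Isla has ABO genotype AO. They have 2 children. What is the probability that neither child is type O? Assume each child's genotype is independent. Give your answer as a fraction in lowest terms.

ABO cross OO × AO → 1/2 O, 1/2 A.
So P(type O) = 1/2 per child.
P(not type O) = 1/2 for one child; (1/2)^2 = 1/4.

1/4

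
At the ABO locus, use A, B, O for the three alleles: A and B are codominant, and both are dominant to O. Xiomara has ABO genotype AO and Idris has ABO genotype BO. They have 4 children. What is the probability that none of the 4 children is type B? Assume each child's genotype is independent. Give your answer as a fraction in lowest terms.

ABO cross AO × BO → 1/4 O, 1/4 A, 1/4 B, 1/4 AB.
So P(type B) = 1/4 per child.
P(not type B) = 3/4 for one child; (3/4)^4 = 81/256.

81/256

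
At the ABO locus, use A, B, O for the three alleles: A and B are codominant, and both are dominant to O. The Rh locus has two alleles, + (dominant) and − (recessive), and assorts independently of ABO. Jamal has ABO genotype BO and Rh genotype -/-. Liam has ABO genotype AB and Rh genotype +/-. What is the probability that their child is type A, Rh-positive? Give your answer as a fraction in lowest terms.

1/8

ABO cross BO × AB → offspring phenotypes: 1/4 A, 1/2 B, 1/4 AB.
Rh cross -/- × +/- → 1/2 Rh+, 1/2 Rh-.
Independent loci: P(type A, Rh-positive) = 1/4 × 1/2 = 1/8.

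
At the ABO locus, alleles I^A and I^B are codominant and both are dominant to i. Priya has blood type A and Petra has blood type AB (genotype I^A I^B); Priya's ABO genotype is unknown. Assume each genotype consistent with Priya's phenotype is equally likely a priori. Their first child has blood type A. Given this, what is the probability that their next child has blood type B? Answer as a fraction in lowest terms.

Possible genotypes: Priya ∈ {I^A I^A, I^A i}; Petra ∈ {I^A I^B}.
Weight each parental genotype pair by prior × P(type-A child):
  I^A I^A × I^A I^B: posterior weight 1/2; P(next child type B) = 0.
  I^A i × I^A I^B: posterior weight 1/2; P(next child type B) = 1/4.
Weighted sum = 1/8.

1/8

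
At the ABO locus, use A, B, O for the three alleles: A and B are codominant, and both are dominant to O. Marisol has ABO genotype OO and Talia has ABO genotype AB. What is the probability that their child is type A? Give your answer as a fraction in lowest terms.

1/2

ABO cross OO × AB → offspring phenotypes: 1/2 A, 1/2 B.
So P(type A) = 1/2.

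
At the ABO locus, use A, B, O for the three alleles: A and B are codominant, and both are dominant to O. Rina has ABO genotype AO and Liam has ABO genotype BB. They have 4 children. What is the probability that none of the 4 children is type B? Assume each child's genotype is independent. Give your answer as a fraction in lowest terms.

1/16

ABO cross AO × BB → 1/2 B, 1/2 AB.
So P(type B) = 1/2 per child.
P(not type B) = 1/2 for one child; (1/2)^4 = 1/16.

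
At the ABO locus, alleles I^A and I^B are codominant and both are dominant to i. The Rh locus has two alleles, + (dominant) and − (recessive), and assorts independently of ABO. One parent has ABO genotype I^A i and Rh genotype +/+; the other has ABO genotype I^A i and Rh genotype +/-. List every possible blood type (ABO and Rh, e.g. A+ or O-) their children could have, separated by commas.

Gametes from I^A i × I^A i give offspring ABO genotypes I^A I^A, I^A i, i i, i.e. phenotypes O, A.
Rh cross +/+ × +/- → phenotypes Rh+.
Combining independently: O+, A+.

O+, A+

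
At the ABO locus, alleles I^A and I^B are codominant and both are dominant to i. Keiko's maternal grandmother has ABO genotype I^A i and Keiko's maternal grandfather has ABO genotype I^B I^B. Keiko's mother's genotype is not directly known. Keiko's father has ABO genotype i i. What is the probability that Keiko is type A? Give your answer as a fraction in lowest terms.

1/4

Keiko's mother's ABO genotype from I^A i × I^B I^B: 1/2 I^A I^B, 1/2 I^B i.
Crossing each possibility with the father i i and summing P(type A): 1/2·1/2 + 1/2·0 = 1/4.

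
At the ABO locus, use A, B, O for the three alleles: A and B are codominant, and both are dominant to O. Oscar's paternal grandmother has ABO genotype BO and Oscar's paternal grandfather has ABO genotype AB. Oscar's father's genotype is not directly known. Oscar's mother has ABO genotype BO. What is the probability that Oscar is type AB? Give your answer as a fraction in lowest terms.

1/8

Oscar's father's ABO genotype from BO × AB: 1/4 AB, 1/4 AO, 1/4 BB, 1/4 BO.
Crossing each possibility with the mother BO and summing P(type AB): 1/4·1/4 + 1/4·1/4 + 1/4·0 + 1/4·0 = 1/8.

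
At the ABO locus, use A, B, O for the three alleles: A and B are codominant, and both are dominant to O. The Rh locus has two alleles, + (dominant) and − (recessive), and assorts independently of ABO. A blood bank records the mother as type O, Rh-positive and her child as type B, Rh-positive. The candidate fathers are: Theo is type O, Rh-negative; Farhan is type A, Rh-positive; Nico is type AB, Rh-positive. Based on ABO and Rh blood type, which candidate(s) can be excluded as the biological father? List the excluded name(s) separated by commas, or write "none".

Theo, Farhan

A candidate is excluded only if no genotype consistent with his phenotype could produce a type B, Rh-positive child with a type O, Rh-positive mother.
Theo (type O, Rh-): no genotype consistent with that phenotype can produce a type-B Rh+ child with a type-O mother.
Farhan (type A, Rh+): no genotype consistent with that phenotype can produce a type-B Rh+ child with a type-O mother.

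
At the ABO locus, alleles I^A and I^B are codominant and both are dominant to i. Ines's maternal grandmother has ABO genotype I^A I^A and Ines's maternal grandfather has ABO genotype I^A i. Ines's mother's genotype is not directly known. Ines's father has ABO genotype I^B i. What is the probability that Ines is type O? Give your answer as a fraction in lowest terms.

1/8

Ines's mother's ABO genotype from I^A I^A × I^A i: 1/2 I^A I^A, 1/2 I^A i.
Crossing each possibility with the father I^B i and summing P(type O): 1/2·0 + 1/2·1/4 = 1/8.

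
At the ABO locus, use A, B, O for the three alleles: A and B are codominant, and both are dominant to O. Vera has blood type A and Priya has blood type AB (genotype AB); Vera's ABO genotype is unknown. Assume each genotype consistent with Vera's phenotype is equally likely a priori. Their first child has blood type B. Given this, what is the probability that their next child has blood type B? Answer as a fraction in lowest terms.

Possible genotypes: Vera ∈ {AA, AO}; Priya ∈ {AB}.
Weight each parental genotype pair by prior × P(type-B child):
  AO × AB: posterior weight 1; P(next child type B) = 1/4.
Weighted sum = 1/4.

1/4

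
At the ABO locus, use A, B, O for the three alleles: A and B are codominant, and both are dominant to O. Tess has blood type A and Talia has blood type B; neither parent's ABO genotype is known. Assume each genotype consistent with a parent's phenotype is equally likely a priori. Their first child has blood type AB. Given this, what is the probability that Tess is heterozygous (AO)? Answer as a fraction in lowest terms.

1/3

Possible genotypes: Tess ∈ {AA, AO}; Talia ∈ {BB, BO}.
Weight each parental genotype pair by prior × P(type-AB child):
  AA × BB: posterior weight 4/9.
  AA × BO: posterior weight 2/9.
  AO × BB: posterior weight 2/9.
  AO × BO: posterior weight 1/9.
Sum the posterior weight over pairs where Tess is AO: 1/3.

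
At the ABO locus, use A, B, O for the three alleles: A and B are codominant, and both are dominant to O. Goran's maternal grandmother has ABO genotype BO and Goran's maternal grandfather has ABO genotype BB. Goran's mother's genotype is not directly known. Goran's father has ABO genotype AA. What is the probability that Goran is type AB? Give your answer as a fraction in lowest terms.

3/4

Goran's mother's ABO genotype from BO × BB: 1/2 BB, 1/2 BO.
Crossing each possibility with the father AA and summing P(type AB): 1/2·1 + 1/2·1/2 = 3/4.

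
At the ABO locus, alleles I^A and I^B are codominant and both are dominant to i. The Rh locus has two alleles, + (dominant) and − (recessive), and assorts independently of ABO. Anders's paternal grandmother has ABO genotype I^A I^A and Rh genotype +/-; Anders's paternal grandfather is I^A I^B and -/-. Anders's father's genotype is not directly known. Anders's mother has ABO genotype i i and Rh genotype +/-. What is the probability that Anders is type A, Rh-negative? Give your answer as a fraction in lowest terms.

Anders's father's ABO genotype from I^A I^A × I^A I^B: 1/2 I^A I^A, 1/2 I^A I^B.
Crossing each possibility with the mother i i and summing P(type A): 1/2·1 + 1/2·1/2 = 3/4.
Similarly for Rh via the father's Rh distribution: P(Rh-) = 3/8.
Independent loci: 3/4 × 3/8 = 9/32.

9/32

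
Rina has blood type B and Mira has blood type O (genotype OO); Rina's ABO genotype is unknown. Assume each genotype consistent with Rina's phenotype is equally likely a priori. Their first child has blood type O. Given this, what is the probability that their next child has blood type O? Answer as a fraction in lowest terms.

1/2

Possible genotypes: Rina ∈ {BB, BO}; Mira ∈ {OO}.
Weight each parental genotype pair by prior × P(type-O child):
  BO × OO: posterior weight 1; P(next child type O) = 1/2.
Weighted sum = 1/2.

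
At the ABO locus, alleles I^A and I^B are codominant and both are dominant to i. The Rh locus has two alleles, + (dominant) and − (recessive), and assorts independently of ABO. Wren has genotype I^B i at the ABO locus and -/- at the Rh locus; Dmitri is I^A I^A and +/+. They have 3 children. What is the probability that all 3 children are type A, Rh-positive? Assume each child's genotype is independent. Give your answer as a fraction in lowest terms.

1/8

ABO cross I^B i × I^A I^A → 1/2 A, 1/2 AB.
Rh cross -/- × +/+ → 1 Rh+; so P(type A, Rh-positive) = 1/2 × 1 = 1/2 per child.
All 3 independent: (1/2)^3 = 1/8.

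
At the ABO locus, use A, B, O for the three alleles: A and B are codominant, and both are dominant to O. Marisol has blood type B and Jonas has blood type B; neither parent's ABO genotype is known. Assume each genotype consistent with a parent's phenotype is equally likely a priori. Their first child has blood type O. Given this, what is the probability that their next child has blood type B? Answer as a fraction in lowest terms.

3/4

Possible genotypes: Marisol ∈ {BB, BO}; Jonas ∈ {BB, BO}.
Weight each parental genotype pair by prior × P(type-O child):
  BO × BO: posterior weight 1; P(next child type B) = 3/4.
Weighted sum = 3/4.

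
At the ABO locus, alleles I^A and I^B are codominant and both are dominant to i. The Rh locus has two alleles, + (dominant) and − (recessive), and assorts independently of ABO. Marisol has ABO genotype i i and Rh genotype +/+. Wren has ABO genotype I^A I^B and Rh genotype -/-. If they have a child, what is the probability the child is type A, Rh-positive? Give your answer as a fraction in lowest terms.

1/2

ABO cross i i × I^A I^B → offspring phenotypes: 1/2 A, 1/2 B.
Rh cross +/+ × -/- → 1 Rh+.
Independent loci: P(type A, Rh-positive) = 1/2 × 1 = 1/2.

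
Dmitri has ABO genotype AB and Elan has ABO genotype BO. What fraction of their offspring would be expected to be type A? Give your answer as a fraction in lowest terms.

ABO cross AB × BO → offspring phenotypes: 1/4 A, 1/2 B, 1/4 AB.
So P(type A) = 1/4.

1/4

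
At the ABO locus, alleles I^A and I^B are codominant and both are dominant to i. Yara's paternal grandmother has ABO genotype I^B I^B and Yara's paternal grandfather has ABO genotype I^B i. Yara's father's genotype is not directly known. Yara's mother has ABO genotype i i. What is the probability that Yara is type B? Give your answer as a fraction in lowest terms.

Yara's father's ABO genotype from I^B I^B × I^B i: 1/2 I^B I^B, 1/2 I^B i.
Crossing each possibility with the mother i i and summing P(type B): 1/2·1 + 1/2·1/2 = 3/4.

3/4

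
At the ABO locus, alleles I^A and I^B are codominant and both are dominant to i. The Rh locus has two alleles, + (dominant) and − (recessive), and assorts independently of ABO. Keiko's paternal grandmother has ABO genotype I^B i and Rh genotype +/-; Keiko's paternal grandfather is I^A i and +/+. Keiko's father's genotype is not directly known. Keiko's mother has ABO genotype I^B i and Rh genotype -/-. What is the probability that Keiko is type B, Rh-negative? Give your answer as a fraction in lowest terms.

Keiko's father's ABO genotype from I^B i × I^A i: 1/4 I^A I^B, 1/4 I^A i, 1/4 I^B i, 1/4 i i.
Crossing each possibility with the mother I^B i and summing P(type B): 1/4·1/2 + 1/4·1/4 + 1/4·3/4 + 1/4·1/2 = 1/2.
Similarly for Rh via the father's Rh distribution: P(Rh-) = 1/4.
Independent loci: 1/2 × 1/4 = 1/8.

1/8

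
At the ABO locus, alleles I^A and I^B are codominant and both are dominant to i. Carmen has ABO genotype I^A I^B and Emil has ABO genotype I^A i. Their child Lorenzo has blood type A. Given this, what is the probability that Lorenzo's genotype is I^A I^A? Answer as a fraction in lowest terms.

Cross I^A I^B × I^A i → 1/4 I^A I^A, 1/4 I^A I^B, 1/4 I^A i, 1/4 I^B i.
Type-A genotypes among offspring: I^A I^A (1/4), I^A i (1/4); total 1/2.
P(I^A I^A | type A) = (1/4) / (1/2) = 1/2.

1/2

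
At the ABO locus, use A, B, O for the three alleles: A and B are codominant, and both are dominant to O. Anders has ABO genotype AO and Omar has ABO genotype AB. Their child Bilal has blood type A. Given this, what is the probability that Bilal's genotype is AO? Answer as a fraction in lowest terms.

Cross AO × AB → 1/4 AA, 1/4 AB, 1/4 AO, 1/4 BO.
Type-A genotypes among offspring: AA (1/4), AO (1/4); total 1/2.
P(AO | type A) = (1/4) / (1/2) = 1/2.

1/2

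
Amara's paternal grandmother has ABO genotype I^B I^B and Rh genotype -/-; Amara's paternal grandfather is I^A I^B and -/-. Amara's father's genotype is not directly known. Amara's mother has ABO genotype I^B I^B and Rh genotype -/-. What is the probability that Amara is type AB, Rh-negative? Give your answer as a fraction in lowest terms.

Amara's father's ABO genotype from I^B I^B × I^A I^B: 1/2 I^A I^B, 1/2 I^B I^B.
Crossing each possibility with the mother I^B I^B and summing P(type AB): 1/2·1/2 + 1/2·0 = 1/4.
Similarly for Rh via the father's Rh distribution: P(Rh-) = 1.
Independent loci: 1/4 × 1 = 1/4.

1/4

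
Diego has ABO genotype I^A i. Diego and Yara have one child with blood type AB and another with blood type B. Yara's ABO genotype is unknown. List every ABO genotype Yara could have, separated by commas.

For each candidate genotype of Yara, check whether crossing it with I^A i can produce every observed child phenotype.
  I^A I^A → possible child types {A} ✗
  I^A I^B → possible child types {A, B, AB} ✓
  I^A i → possible child types {O, A} ✗
  I^B I^B → possible child types {B, AB} ✓
  I^B i → possible child types {O, A, B, AB} ✓
  i i → possible child types {O, A} ✗

I^A I^B, I^B I^B, I^B i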